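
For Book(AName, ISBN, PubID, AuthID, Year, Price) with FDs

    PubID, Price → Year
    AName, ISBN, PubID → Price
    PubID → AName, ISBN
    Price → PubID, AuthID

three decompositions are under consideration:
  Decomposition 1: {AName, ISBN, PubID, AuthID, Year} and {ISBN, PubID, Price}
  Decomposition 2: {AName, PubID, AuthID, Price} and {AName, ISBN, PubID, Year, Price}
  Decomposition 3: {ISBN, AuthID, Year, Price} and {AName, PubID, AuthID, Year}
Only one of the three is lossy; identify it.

Decomposition 3

Decomposition 1: common = {ISBN, PubID}, closure = {AName, ISBN, PubID, AuthID, Year, Price} → lossless.
Decomposition 2: common = {AName, PubID, Price}, closure = {AName, ISBN, PubID, AuthID, Year, Price} → lossless.
Decomposition 3: common = {AuthID, Year}, closure = {AuthID, Year} → lossy.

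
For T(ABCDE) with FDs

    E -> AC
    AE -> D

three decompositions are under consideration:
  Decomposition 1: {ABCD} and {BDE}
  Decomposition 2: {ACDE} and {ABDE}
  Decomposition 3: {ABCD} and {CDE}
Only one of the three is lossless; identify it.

Decomposition 2

Decomposition 1: common = {BD}, closure = {BD} → lossy.
Decomposition 2: common = {ADE}, closure = {ACDE} → lossless.
Decomposition 3: common = {CD}, closure = {CD} → lossy.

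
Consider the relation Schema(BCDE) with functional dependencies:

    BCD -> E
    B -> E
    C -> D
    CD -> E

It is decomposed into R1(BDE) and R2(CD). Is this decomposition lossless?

No

Common attributes: R1 ∩ R2 = {D}.
No dependency enlarges {D}, so (D)⁺ = {D}.
The closure contains neither all of R1 = {BDE} nor all of R2 = {CD}, so the common attributes are not a superkey of either fragment. The join is lossy.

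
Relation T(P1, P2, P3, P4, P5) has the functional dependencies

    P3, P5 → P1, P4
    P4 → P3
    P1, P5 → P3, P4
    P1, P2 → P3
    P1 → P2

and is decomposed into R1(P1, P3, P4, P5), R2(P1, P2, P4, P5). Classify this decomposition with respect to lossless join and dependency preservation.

Lossless test: (P1, P4, P5)⁺ = {P1, P2, P3, P4, P5}, which contains all of one fragment — lossless.
Dependency preservation: P1, P2 → P3 is not contained in any single fragment, but the restricted closure of its left-hand side across the fragments still reaches the right-hand side; the remaining FDs each lie inside some fragment. All dependencies are preserved.

lossless and dependency-preserving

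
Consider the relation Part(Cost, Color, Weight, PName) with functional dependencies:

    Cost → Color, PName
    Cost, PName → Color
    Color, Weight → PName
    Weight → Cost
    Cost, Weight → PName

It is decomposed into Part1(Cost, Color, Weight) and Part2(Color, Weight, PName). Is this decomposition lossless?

Common attributes: Part1 ∩ Part2 = {Color, Weight}.
Closure of {Color, Weight}: Color, Weight → PName applies, adding PName; Weight → Cost applies, adding Cost. So (Color, Weight)⁺ = {Cost, Color, Weight, PName}.
This closure contains every attribute of Part1, so Part1 ∩ Part2 → Part1. The join is lossless.

Yes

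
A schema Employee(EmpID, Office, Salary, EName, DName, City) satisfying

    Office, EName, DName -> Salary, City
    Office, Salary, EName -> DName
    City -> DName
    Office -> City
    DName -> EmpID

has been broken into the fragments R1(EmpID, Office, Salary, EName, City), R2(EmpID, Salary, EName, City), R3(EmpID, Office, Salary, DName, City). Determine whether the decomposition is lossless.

Chase test. Columns are EmpID, Office, Salary, EName, DName, City; row i has aⱼ where attribute j ∈ Ri, else bᵢⱼ.
Initial tableau (one row per fragment):
  row 1: a1 a2 a3 a4 b15 a6
  row 2: a1 b22 a3 a4 b25 a6
  row 3: a1 a2 a3 b34 a5 a6
Rows 1 and 2 agree on City; apply City→DName and equate their DName entries.
Rows 1 and 3 agree on City; apply City→DName and equate their DName entries.
Row 1 is now all distinguished symbols — the join is lossless.

Yes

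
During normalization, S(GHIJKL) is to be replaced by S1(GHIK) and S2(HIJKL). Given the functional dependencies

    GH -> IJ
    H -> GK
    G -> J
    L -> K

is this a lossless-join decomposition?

Common attributes: S1 ∩ S2 = {HIK}.
Closure of {HIK}: H → GK applies, adding G; G → J applies, adding J. So (HIK)⁺ = {GHIJK}.
This closure contains every attribute of S1, so S1 ∩ S2 → S1. The join is lossless.

Yes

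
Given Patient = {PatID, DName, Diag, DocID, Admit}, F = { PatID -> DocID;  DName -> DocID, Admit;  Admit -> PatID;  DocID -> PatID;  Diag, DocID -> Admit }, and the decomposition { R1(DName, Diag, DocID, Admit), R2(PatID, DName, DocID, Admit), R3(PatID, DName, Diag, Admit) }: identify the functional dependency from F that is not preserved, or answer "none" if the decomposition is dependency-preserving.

PatID → DocID lies within R2.
DName → DocID, Admit lies within R1.
Admit → PatID lies within R2.
DocID → PatID lies within R2.
Diag, DocID → Admit lies within R1.
Every dependency is enforceable on the fragments, so the decomposition is dependency-preserving.

none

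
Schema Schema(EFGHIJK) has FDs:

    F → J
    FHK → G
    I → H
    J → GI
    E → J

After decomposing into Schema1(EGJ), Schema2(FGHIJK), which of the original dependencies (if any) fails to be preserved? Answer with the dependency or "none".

none

F → J lies within Schema2.
FHK → G lies within Schema2.
I → H lies within Schema2.
J → GI lies within Schema2.
E → J lies within Schema1.
Every dependency is enforceable on the fragments, so the decomposition is dependency-preserving.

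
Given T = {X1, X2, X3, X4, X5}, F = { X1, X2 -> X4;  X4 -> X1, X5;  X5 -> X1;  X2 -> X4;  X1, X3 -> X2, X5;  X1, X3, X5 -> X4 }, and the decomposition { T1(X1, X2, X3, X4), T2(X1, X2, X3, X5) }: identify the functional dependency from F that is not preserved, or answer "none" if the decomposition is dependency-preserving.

X4 -> X1, X5

Check X4 → X1, X5: no single fragment contains all of {X1, X4, X5}, and the restricted closure of {X4} across the fragments never reaches {X1, X5}.
X1, X2 → X4 is preserved.
X5 → X1 is preserved.
X2 → X4 is preserved.
X1, X3 → X2, X5 is preserved.
X1, X3, X5 → X4 is preserved.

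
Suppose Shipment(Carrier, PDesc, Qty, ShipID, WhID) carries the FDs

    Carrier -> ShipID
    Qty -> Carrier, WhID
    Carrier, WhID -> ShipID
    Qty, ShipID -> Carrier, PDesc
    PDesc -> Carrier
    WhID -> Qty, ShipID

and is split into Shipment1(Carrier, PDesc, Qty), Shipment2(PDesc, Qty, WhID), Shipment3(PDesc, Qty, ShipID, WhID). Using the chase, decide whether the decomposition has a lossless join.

Chase test. Columns are Carrier, PDesc, Qty, ShipID, WhID; row i has aⱼ where attribute j ∈ Shipmenti, else bᵢⱼ.
Initial tableau (one row per fragment):
  row 1: a1 a2 a3 b14 b15
  row 2: b21 a2 a3 b24 a5
  row 3: b31 a2 a3 a4 a5
Rows 1 and 2 agree on Qty; apply Qty→Carrier, WhID and equate their Carrier, WhID entries.
Rows 1 and 3 agree on Qty; apply Qty→Carrier, WhID and equate their Carrier, WhID entries.
Rows 1 and 2 agree on Carrier, WhID; apply Carrier, WhID→ShipID and equate their ShipID entries.
Rows 1 and 3 agree on Carrier, WhID; apply Carrier, WhID→ShipID and equate their ShipID entries.
Row 1 is now all distinguished symbols — the join is lossless.

Yes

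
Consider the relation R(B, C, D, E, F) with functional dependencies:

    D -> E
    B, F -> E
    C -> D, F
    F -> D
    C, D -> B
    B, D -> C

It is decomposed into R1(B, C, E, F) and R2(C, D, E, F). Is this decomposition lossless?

Common attributes: R1 ∩ R2 = {C, E, F}.
Closure of {C, E, F}: C → D, F applies, adding D; C, D → B applies, adding B. So (C, E, F)⁺ = {B, C, D, E, F}.
This closure contains every attribute of R1, so R1 ∩ R2 → R1. The join is lossless.

Yes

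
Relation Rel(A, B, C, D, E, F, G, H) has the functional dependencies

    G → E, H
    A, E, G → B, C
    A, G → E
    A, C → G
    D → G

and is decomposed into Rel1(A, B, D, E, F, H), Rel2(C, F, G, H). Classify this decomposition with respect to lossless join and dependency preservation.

lossy and not dependency-preserving

Lossless test: (F, H)⁺ = {F, H}, which is a superkey of neither fragment — lossy.
Dependency preservation: the restricted closure of {G} across the fragments never reaches {E, H}, so G → E, H cannot be enforced without a join — not preserved.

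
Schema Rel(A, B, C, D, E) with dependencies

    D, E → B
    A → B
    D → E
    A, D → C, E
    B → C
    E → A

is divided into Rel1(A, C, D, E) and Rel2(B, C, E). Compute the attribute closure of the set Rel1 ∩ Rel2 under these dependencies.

Rel1 ∩ Rel2 = {C, E}.
E → A applies, adding A
A → B applies, adding B
Closure: {A, B, C, E}.

A, B, C, E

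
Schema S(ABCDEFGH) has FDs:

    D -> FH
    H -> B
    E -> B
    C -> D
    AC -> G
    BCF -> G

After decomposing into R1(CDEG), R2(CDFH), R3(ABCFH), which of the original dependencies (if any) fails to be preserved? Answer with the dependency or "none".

E -> B

Check E → B: no single fragment contains all of {BE}, and the restricted closure of {E} across the fragments never reaches {B}.
D → FH is preserved.
H → B is preserved.
C → D is preserved.
AC → G is preserved.
BCF → G is preserved.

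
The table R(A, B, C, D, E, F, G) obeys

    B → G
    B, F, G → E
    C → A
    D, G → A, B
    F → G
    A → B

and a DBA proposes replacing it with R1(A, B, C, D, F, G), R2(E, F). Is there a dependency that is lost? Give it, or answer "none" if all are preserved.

B, F, G → E

Check B, F, G → E: no single fragment contains all of {B, E, F, G}, and the restricted closure of {B, F, G} across the fragments never reaches {E}.
B → G is preserved.
C → A is preserved.
D, G → A, B is preserved.
F → G is preserved.
A → B is preserved.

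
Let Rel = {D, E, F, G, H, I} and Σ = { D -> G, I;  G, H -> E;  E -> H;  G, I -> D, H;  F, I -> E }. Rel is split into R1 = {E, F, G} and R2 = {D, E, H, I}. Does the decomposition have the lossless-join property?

No

Common attributes: R1 ∩ R2 = {E}.
Closure of {E}: E → H applies, adding H. So (E)⁺ = {E, H}.
The closure contains neither all of R1 = {E, F, G} nor all of R2 = {D, E, H, I}, so the common attributes are not a superkey of either fragment. The join is lossy.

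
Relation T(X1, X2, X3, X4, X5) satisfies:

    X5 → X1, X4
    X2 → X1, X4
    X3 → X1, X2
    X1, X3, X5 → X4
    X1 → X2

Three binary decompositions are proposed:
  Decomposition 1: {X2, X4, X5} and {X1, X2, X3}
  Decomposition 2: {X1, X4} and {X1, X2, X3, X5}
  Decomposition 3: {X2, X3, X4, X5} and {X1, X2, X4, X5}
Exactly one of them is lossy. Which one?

Decomposition 1

Decomposition 1: common = {X2}, closure = {X1, X2, X4} → lossy.
Decomposition 2: common = {X1}, closure = {X1, X2, X4} → lossless.
Decomposition 3: common = {X2, X4, X5}, closure = {X1, X2, X4, X5} → lossless.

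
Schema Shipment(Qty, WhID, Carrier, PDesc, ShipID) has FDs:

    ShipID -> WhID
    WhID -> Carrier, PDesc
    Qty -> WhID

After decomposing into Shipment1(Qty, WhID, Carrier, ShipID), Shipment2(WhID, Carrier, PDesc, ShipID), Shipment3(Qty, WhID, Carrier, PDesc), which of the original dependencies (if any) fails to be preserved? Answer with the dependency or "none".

ShipID → WhID lies within Shipment1.
WhID → Carrier, PDesc lies within Shipment2.
Qty → WhID lies within Shipment1.
Every dependency is enforceable on the fragments, so the decomposition is dependency-preserving.

none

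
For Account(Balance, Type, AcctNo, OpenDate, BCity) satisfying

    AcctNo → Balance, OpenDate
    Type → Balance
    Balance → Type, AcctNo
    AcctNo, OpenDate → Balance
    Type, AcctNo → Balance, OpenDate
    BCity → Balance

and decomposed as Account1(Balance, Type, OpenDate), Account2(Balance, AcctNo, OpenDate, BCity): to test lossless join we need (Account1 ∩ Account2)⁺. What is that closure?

Account1 ∩ Account2 = {Balance, OpenDate}.
Balance → Type, AcctNo applies, adding Type, AcctNo
Closure: {Balance, Type, AcctNo, OpenDate}.

Balance, Type, AcctNo, OpenDate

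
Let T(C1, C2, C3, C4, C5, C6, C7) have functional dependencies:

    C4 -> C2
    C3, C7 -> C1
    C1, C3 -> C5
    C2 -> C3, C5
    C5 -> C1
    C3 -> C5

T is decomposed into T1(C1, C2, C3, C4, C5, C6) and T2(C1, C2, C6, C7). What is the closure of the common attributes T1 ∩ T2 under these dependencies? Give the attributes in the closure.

C1, C2, C3, C5, C6

T1 ∩ T2 = {C1, C2, C6}.
C2 → C3, C5 applies, adding C3, C5
Closure: {C1, C2, C3, C5, C6}.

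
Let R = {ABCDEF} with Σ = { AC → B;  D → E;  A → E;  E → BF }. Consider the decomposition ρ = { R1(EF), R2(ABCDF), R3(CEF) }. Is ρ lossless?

No

Chase test. Columns are ABCDEF; row i has aⱼ where attribute j ∈ Ri, else bᵢⱼ.
Initial tableau (one row per fragment):
  row 1: b11 b12 b13 b14 a5 a6
  row 2: a1 a2 a3 a4 b25 a6
  row 3: b31 b32 a3 b34 a5 a6
Rows 1 and 3 agree on E; apply E→BF and equate their BF entries.
No row becomes fully distinguished — the join is lossy.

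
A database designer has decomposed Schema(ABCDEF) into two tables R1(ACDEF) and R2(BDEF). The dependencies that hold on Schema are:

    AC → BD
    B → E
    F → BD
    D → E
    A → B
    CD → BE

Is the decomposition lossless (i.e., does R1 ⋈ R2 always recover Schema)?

Common attributes: R1 ∩ R2 = {DEF}.
Closure of {DEF}: F → BD applies, adding B. So (DEF)⁺ = {BDEF}.
This closure contains every attribute of R2, so R1 ∩ R2 → R2. The join is lossless.

Yes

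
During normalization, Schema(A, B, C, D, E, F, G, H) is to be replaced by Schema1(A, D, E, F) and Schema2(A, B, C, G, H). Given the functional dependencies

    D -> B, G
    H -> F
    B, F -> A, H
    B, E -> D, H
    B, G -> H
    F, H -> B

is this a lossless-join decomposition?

Common attributes: Schema1 ∩ Schema2 = {A}.
No dependency enlarges {A}, so (A)⁺ = {A}.
The closure contains neither all of Schema1 = {A, D, E, F} nor all of Schema2 = {A, B, C, G, H}, so the common attributes are not a superkey of either fragment. The join is lossy.

No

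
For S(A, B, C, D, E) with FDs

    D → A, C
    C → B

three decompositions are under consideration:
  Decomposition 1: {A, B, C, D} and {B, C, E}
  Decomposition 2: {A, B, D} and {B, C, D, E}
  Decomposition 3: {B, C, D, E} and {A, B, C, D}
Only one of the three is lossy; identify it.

Decomposition 1

Decomposition 1: common = {B, C}, closure = {B, C} → lossy.
Decomposition 2: common = {B, D}, closure = {A, B, C, D} → lossless.
Decomposition 3: common = {B, C, D}, closure = {A, B, C, D} → lossless.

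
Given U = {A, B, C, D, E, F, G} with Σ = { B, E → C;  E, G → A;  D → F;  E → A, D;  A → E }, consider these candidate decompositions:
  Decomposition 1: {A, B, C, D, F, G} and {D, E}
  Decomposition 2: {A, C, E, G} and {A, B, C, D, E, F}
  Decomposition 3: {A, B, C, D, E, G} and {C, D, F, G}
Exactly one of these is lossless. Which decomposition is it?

Decomposition 3

Decomposition 1: common = {D}, closure = {D, F} → lossy.
Decomposition 2: common = {A, C, E}, closure = {A, C, D, E, F} → lossy.
Decomposition 3: common = {C, D, G}, closure = {C, D, F, G} → lossless.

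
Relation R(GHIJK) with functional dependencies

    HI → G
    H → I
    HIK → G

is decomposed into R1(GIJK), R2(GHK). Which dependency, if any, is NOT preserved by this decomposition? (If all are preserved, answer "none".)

H → I

Check H → I: no single fragment contains all of {HI}, and the restricted closure of {H} across the fragments never reaches {I}.
HI → G is preserved.
HIK → G is preserved.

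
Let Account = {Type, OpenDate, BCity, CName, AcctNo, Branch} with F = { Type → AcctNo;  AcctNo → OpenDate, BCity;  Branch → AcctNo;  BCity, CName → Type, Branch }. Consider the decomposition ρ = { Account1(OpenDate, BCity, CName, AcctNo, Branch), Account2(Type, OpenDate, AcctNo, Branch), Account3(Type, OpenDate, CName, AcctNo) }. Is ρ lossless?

Yes

Chase test. Columns are Type, OpenDate, BCity, CName, AcctNo, Branch; row i has aⱼ where attribute j ∈ Accounti, else bᵢⱼ.
Initial tableau (one row per fragment):
  row 1: b11 a2 a3 a4 a5 a6
  row 2: a1 a2 b23 b24 a5 a6
  row 3: a1 a2 b33 a4 a5 b36
Rows 1 and 2 agree on AcctNo; apply AcctNo→OpenDate, BCity and equate their OpenDate, BCity entries.
Rows 1 and 3 agree on AcctNo; apply AcctNo→OpenDate, BCity and equate their OpenDate, BCity entries.
Rows 1 and 3 agree on BCity, CName; apply BCity, CName→Type, Branch and equate their Type, Branch entries.
Row 1 is now all distinguished symbols — the join is lossless.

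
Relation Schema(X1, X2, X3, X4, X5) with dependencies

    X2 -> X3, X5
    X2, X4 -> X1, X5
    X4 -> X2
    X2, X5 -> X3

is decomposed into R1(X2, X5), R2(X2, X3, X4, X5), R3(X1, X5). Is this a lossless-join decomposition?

No

Chase test. Columns are X1, X2, X3, X4, X5; row i has aⱼ where attribute j ∈ Ri, else bᵢⱼ.
Initial tableau (one row per fragment):
  row 1: b11 a2 b13 b14 a5
  row 2: b21 a2 a3 a4 a5
  row 3: a1 b32 b33 b34 a5
Rows 1 and 2 agree on X2; apply X2→X3, X5 and equate their X3, X5 entries.
No row becomes fully distinguished — the join is lossy.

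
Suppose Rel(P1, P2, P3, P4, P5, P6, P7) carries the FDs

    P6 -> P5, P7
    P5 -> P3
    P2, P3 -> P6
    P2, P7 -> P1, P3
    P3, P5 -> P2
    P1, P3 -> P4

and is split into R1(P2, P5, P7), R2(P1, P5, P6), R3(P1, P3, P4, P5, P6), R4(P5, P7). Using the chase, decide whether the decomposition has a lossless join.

Yes

Chase test. Columns are P1, P2, P3, P4, P5, P6, P7; row i has aⱼ where attribute j ∈ Ri, else bᵢⱼ.
Initial tableau (one row per fragment):
  row 1: b11 a2 b13 b14 a5 b16 a7
  row 2: a1 b22 b23 b24 a5 a6 b27
  row 3: a1 b32 a3 a4 a5 a6 b37
  row 4: b41 b42 b43 b44 a5 b46 a7
Rows 2 and 3 agree on P6; apply P6→P5, P7 and equate their P5, P7 entries.
Rows 1 and 2 agree on P5; apply P5→P3 and equate their P3 entries.
Rows 1 and 3 agree on P5; apply P5→P3 and equate their P3 entries.
Rows 1 and 4 agree on P5; apply P5→P3 and equate their P3 entries.
Rows 1 and 2 agree on P3, P5; apply P3, P5→P2 and equate their P2 entries.
Rows 1 and 3 agree on P3, P5; apply P3, P5→P2 and equate their P2 entries.
Rows 1 and 4 agree on P3, P5; apply P3, P5→P2 and equate their P2 entries.
Rows 2 and 3 agree on P1, P3; apply P1, P3→P4 and equate their P4 entries.
Rows 1 and 2 agree on P2, P3; apply P2, P3→P6 and equate their P6 entries.
Rows 1 and 4 agree on P2, P3; apply P2, P3→P6 and equate their P6 entries.
Rows 1 and 4 agree on P2, P7; apply P2, P7→P1, P3 and equate their P1, P3 entries.
Rows 1 and 4 agree on P1, P3; apply P1, P3→P4 and equate their P4 entries.
Rows 1 and 2 agree on P6; apply P6→P5, P7 and equate their P5, P7 entries.
Rows 1 and 2 agree on P2, P7; apply P2, P7→P1, P3 and equate their P1, P3 entries.
Rows 1 and 2 agree on P1, P3; apply P1, P3→P4 and equate their P4 entries.
Row 1 is now all distinguished symbols — the join is lossless.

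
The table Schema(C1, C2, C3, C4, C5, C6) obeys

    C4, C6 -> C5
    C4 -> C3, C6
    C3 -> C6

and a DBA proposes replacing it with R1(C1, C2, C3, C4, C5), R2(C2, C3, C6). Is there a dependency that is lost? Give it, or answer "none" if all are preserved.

none

C4, C6 → C5: restricted closure across fragments reaches C5.
C4 → C3, C6: restricted closure across fragments reaches C3, C6.
C3 → C6 lies within R2.
Every dependency is enforceable on the fragments, so the decomposition is dependency-preserving.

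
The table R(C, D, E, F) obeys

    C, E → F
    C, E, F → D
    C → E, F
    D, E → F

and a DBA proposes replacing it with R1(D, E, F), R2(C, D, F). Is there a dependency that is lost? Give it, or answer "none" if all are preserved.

C → E, F

Check C → E, F: no single fragment contains all of {C, E, F}, and the restricted closure of {C} across the fragments never reaches {E, F}.
C, E → F is preserved.
C, E, F → D is preserved.
D, E → F is preserved.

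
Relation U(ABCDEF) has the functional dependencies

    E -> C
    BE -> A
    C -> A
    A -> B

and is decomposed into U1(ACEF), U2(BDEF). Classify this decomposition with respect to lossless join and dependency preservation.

Lossless test: (EF)⁺ = {ABCEF}, which contains all of one fragment — lossless.
Dependency preservation: the restricted closure of {A} across the fragments never reaches {B}, so A → B cannot be enforced without a join — not preserved.

lossless but not dependency-preserving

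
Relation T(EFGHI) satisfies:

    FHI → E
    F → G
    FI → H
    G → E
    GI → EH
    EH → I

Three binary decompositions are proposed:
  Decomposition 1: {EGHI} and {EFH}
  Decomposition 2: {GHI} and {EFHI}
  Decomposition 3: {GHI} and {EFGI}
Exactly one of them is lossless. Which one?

Decomposition 3

Decomposition 1: common = {EH}, closure = {EHI} → lossy.
Decomposition 2: common = {HI}, closure = {HI} → lossy.
Decomposition 3: common = {GI}, closure = {EGHI} → lossless.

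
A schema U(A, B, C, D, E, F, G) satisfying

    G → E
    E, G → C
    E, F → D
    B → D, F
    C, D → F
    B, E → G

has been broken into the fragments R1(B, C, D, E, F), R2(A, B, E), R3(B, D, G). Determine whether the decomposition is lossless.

Chase test. Columns are A, B, C, D, E, F, G; row i has aⱼ where attribute j ∈ Ri, else bᵢⱼ.
Initial tableau (one row per fragment):
  row 1: b11 a2 a3 a4 a5 a6 b17
  row 2: a1 a2 b23 b24 a5 b26 b27
  row 3: b31 a2 b33 a4 b35 b36 a7
Rows 1 and 2 agree on B; apply B→D, F and equate their D, F entries.
Rows 1 and 3 agree on B; apply B→D, F and equate their D, F entries.
Rows 1 and 2 agree on B, E; apply B, E→G and equate their G entries.
Rows 1 and 2 agree on E, G; apply E, G→C and equate their C entries.
No row becomes fully distinguished — the join is lossy.

No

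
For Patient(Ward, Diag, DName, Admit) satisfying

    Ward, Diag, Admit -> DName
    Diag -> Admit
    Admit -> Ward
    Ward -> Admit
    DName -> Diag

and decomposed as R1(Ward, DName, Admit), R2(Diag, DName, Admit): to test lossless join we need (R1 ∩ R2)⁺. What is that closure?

Ward, Diag, DName, Admit

R1 ∩ R2 = {DName, Admit}.
Admit → Ward applies, adding Ward
DName → Diag applies, adding Diag
Closure: {Ward, Diag, DName, Admit}.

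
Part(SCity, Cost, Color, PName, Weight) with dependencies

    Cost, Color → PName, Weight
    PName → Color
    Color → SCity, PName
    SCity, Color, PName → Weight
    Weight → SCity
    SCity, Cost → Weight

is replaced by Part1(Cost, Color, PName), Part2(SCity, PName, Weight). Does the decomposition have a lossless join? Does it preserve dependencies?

lossless but not dependency-preserving

Lossless test: (PName)⁺ = {SCity, Color, PName, Weight}, which contains all of one fragment — lossless.
Dependency preservation: the restricted closure of {SCity, Cost} across the fragments never reaches {Weight}, so SCity, Cost → Weight cannot be enforced without a join — not preserved.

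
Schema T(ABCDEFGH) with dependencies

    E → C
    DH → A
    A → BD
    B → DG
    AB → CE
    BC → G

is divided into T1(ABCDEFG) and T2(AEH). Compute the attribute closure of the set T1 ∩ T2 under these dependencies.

T1 ∩ T2 = {AE}.
E → C applies, adding C
A → BD applies, adding BD
B → DG applies, adding G
Closure: {ABCDEG}.

ABCDEG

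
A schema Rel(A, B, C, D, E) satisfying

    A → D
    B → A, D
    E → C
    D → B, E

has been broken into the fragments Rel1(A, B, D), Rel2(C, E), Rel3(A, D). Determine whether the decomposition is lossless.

Chase test. Columns are A, B, C, D, E; row i has aⱼ where attribute j ∈ Reli, else bᵢⱼ.
Initial tableau (one row per fragment):
  row 1: a1 a2 b13 a4 b15
  row 2: b21 b22 a3 b24 a5
  row 3: a1 b32 b33 a4 b35
Rows 1 and 3 agree on D; apply D→B, E and equate their B, E entries.
Rows 1 and 3 agree on E; apply E→C and equate their C entries.
No row becomes fully distinguished — the join is lossy.

No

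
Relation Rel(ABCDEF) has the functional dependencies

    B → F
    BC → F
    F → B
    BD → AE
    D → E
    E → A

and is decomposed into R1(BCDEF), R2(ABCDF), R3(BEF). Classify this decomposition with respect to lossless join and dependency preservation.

Lossless test (chase): Rows 1 and 2 agree on BD; apply BD→AE and equate their AE entries. Rows 1 and 3 agree on E; apply E→A and equate their A entries. Row 1 is now all distinguished symbols — the join is lossless.
Dependency preservation: the restricted closure of {E} across the fragments never reaches {A}, so E → A cannot be enforced without a join — not preserved.

lossless but not dependency-preserving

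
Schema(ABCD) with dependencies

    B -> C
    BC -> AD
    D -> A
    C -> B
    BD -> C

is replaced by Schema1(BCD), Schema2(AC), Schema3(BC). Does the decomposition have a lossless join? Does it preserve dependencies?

lossless but not dependency-preserving

Lossless test (chase): Rows 1 and 3 agree on BC; apply BC→AD and equate their AD entries. Rows 1 and 2 agree on C; apply C→B and equate their B entries. Rows 1 and 2 agree on BC; apply BC→AD and equate their AD entries. Row 1 is now all distinguished symbols — the join is lossless.
Dependency preservation: the restricted closure of {D} across the fragments never reaches {A}, so D → A cannot be enforced without a join — not preserved.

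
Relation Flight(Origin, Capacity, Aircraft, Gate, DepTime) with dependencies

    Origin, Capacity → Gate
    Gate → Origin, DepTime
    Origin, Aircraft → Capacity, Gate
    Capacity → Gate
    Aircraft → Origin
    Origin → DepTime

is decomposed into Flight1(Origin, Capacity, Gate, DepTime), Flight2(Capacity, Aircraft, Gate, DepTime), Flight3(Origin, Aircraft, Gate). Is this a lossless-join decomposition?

Yes

Chase test. Columns are Origin, Capacity, Aircraft, Gate, DepTime; row i has aⱼ where attribute j ∈ Flighti, else bᵢⱼ.
Initial tableau (one row per fragment):
  row 1: a1 a2 b13 a4 a5
  row 2: b21 a2 a3 a4 a5
  row 3: a1 b32 a3 a4 b35
Rows 1 and 2 agree on Gate; apply Gate→Origin, DepTime and equate their Origin, DepTime entries.
Rows 1 and 3 agree on Gate; apply Gate→Origin, DepTime and equate their Origin, DepTime entries.
Rows 2 and 3 agree on Origin, Aircraft; apply Origin, Aircraft→Capacity, Gate and equate their Capacity, Gate entries.
Row 2 is now all distinguished symbols — the join is lossless.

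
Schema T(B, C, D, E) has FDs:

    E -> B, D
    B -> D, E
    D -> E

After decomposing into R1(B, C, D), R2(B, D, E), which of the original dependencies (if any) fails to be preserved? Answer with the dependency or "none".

none

E → B, D lies within R2.
B → D, E lies within R2.
D → E lies within R2.
Every dependency is enforceable on the fragments, so the decomposition is dependency-preserving.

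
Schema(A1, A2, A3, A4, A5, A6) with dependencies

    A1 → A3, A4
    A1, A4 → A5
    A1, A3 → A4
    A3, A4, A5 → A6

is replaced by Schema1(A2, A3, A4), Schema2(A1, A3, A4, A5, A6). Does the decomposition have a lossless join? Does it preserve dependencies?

Lossless test: (A3, A4)⁺ = {A3, A4}, which is a superkey of neither fragment — lossy.
Dependency preservation: every FD's attributes lie within a single fragment, so each can be enforced locally — preserved.

lossy but dependency-preserving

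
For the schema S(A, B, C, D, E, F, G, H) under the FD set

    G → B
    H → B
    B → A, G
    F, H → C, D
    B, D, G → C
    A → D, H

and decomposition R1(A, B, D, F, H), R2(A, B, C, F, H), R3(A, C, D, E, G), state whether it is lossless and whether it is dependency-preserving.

Lossless test (chase): Rows 1 and 2 agree on B; apply B→A, G and equate their A, G entries. Rows 1 and 2 agree on F, H; apply F, H→C, D and equate their C, D entries. Rows 1 and 3 agree on A; apply A→D, H and equate their D, H entries. Rows 1 and 3 agree on H; apply H→B and equate their B entries. Rows 1 and 3 agree on B; apply B→A, G and equate their A, G entries. No row becomes fully distinguished — the join is lossy.
Dependency preservation: G → B; B → A, G; F, H → C, D; B, D, G → C are not contained in any single fragment, but the restricted closure of each left-hand side across the fragments still reaches the right-hand side; the remaining FDs each lie inside some fragment. All dependencies are preserved.

lossy but dependency-preserving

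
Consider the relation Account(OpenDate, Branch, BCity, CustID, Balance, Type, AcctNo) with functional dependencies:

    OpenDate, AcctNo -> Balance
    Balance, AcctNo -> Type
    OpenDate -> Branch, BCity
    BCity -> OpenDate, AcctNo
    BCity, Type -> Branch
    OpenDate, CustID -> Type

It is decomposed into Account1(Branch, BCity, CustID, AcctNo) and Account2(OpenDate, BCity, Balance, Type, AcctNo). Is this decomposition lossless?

Yes

Common attributes: Account1 ∩ Account2 = {BCity, AcctNo}.
Closure of {BCity, AcctNo}: BCity → OpenDate, AcctNo applies, adding OpenDate; OpenDate, AcctNo → Balance applies, adding Balance; Balance, AcctNo → Type applies, adding Type; OpenDate → Branch, BCity applies, adding Branch. So (BCity, AcctNo)⁺ = {OpenDate, Branch, BCity, Balance, Type, AcctNo}.
This closure contains every attribute of Account2, so Account1 ∩ Account2 → Account2. The join is lossless.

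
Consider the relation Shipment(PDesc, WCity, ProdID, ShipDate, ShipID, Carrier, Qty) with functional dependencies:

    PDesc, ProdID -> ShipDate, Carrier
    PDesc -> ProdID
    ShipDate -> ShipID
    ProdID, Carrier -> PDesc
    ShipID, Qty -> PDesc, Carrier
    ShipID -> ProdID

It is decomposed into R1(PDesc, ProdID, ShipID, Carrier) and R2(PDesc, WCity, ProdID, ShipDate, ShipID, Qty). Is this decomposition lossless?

Yes

Common attributes: R1 ∩ R2 = {PDesc, ProdID, ShipID}.
Closure of {PDesc, ProdID, ShipID}: PDesc, ProdID → ShipDate, Carrier applies, adding ShipDate, Carrier. So (PDesc, ProdID, ShipID)⁺ = {PDesc, ProdID, ShipDate, ShipID, Carrier}.
This closure contains every attribute of R1, so R1 ∩ R2 → R1. The join is lossless.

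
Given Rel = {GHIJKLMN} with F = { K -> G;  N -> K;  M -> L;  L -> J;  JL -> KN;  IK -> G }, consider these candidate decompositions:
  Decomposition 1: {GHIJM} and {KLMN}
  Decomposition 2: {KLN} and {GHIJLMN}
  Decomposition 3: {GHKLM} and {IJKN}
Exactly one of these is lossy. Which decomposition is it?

Decomposition 3

Decomposition 1: common = {M}, closure = {GJKLMN} → lossless.
Decomposition 2: common = {LN}, closure = {GJKLN} → lossless.
Decomposition 3: common = {K}, closure = {GK} → lossy.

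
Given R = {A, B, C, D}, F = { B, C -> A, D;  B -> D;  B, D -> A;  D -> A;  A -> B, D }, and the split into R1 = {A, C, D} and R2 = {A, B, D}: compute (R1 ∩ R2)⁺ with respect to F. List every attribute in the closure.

A, B, D

R1 ∩ R2 = {A, D}.
A → B, D applies, adding B
Closure: {A, B, D}.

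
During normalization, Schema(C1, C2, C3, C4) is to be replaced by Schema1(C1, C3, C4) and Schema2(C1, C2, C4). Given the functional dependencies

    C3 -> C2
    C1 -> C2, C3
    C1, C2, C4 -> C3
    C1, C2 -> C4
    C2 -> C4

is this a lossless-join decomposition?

Common attributes: Schema1 ∩ Schema2 = {C1, C4}.
Closure of {C1, C4}: C1 → C2, C3 applies, adding C2, C3. So (C1, C4)⁺ = {C1, C2, C3, C4}.
This closure contains every attribute of Schema1, so Schema1 ∩ Schema2 → Schema1. The join is lossless.

Yes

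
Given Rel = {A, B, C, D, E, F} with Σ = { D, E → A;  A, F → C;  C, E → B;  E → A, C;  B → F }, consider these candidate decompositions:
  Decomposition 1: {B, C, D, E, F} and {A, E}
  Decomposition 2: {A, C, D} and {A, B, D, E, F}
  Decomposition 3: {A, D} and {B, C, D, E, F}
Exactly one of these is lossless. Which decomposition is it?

Decomposition 1

Decomposition 1: common = {E}, closure = {A, B, C, E, F} → lossless.
Decomposition 2: common = {A, D}, closure = {A, D} → lossy.
Decomposition 3: common = {D}, closure = {D} → lossy.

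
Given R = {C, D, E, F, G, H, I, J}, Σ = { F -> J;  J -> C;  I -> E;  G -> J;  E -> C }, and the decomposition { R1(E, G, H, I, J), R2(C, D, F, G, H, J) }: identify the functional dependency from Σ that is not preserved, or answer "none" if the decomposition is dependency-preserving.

E -> C

Check E → C: no single fragment contains all of {C, E}, and the restricted closure of {E} across the fragments never reaches {C}.
F → J is preserved.
J → C is preserved.
I → E is preserved.
G → J is preserved.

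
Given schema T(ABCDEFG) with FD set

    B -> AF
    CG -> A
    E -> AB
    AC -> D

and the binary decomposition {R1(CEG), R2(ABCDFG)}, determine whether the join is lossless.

Common attributes: R1 ∩ R2 = {CG}.
Closure of {CG}: CG → A applies, adding A; AC → D applies, adding D. So (CG)⁺ = {ACDG}.
The closure contains neither all of R1 = {CEG} nor all of R2 = {ABCDFG}, so the common attributes are not a superkey of either fragment. The join is lossy.

No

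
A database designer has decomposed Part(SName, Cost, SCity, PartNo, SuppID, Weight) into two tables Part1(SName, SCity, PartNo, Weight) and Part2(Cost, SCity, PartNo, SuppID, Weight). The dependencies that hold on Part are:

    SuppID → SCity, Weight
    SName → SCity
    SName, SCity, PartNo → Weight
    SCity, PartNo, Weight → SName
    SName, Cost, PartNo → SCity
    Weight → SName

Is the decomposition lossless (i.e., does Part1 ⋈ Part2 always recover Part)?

Yes

Common attributes: Part1 ∩ Part2 = {SCity, PartNo, Weight}.
Closure of {SCity, PartNo, Weight}: SCity, PartNo, Weight → SName applies, adding SName. So (SCity, PartNo, Weight)⁺ = {SName, SCity, PartNo, Weight}.
This closure contains every attribute of Part1, so Part1 ∩ Part2 → Part1. The join is lossless.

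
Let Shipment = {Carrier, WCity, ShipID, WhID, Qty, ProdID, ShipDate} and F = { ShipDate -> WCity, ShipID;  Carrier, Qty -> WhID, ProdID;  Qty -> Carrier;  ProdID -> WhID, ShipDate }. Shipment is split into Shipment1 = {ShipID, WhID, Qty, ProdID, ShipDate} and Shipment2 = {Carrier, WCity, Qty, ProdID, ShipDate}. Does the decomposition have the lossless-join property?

Common attributes: Shipment1 ∩ Shipment2 = {Qty, ProdID, ShipDate}.
Closure of {Qty, ProdID, ShipDate}: ShipDate → WCity, ShipID applies, adding WCity, ShipID; Qty → Carrier applies, adding Carrier; ProdID → WhID, ShipDate applies, adding WhID. So (Qty, ProdID, ShipDate)⁺ = {Carrier, WCity, ShipID, WhID, Qty, ProdID, ShipDate}.
This closure contains every attribute of Shipment1, so Shipment1 ∩ Shipment2 → Shipment1. The join is lossless.

Yes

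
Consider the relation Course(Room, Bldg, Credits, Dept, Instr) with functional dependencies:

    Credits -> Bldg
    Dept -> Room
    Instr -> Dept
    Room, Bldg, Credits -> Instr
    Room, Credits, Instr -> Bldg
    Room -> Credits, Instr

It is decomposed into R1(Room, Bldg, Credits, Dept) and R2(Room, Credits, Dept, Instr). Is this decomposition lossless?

Yes

Common attributes: R1 ∩ R2 = {Room, Credits, Dept}.
Closure of {Room, Credits, Dept}: Credits → Bldg applies, adding Bldg; Room, Bldg, Credits → Instr applies, adding Instr. So (Room, Credits, Dept)⁺ = {Room, Bldg, Credits, Dept, Instr}.
This closure contains every attribute of R1, so R1 ∩ R2 → R1. The join is lossless.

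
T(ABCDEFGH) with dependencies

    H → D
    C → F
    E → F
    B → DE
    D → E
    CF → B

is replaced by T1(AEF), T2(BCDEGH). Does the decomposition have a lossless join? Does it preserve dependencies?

lossy but dependency-preserving

Lossless test: (E)⁺ = {EF}, which is a superkey of neither fragment — lossy.
Dependency preservation: C → F; CF → B are not contained in any single fragment, but the restricted closure of each left-hand side across the fragments still reaches the right-hand side; the remaining FDs each lie inside some fragment. All dependencies are preserved.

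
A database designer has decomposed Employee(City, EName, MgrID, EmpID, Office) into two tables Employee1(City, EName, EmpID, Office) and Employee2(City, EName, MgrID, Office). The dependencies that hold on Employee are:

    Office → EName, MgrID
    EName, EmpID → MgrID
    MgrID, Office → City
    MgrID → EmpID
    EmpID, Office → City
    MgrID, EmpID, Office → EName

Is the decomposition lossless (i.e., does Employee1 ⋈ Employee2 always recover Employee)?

Common attributes: Employee1 ∩ Employee2 = {City, EName, Office}.
Closure of {City, EName, Office}: Office → EName, MgrID applies, adding MgrID; MgrID → EmpID applies, adding EmpID. So (City, EName, Office)⁺ = {City, EName, MgrID, EmpID, Office}.
This closure contains every attribute of Employee1, so Employee1 ∩ Employee2 → Employee1. The join is lossless.

Yes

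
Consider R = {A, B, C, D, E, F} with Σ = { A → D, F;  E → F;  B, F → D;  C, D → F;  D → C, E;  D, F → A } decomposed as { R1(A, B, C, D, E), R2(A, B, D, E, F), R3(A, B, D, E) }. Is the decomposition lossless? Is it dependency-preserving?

Lossless test (chase): Rows 1 and 2 agree on A; apply A→D, F and equate their D, F entries. Rows 1 and 3 agree on A; apply A→D, F and equate their D, F entries. Rows 1 and 2 agree on D; apply D→C, E and equate their C, E entries. Rows 1 and 3 agree on D; apply D→C, E and equate their C, E entries. Row 1 is now all distinguished symbols — the join is lossless.
Dependency preservation: C, D → F is not contained in any single fragment, but the restricted closure of its left-hand side across the fragments still reaches the right-hand side; the remaining FDs each lie inside some fragment. All dependencies are preserved.

lossless and dependency-preserving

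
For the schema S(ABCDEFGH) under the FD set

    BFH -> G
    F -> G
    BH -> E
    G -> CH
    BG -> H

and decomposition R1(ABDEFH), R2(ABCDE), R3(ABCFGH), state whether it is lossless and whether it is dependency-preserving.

lossless and dependency-preserving

Lossless test (chase): Rows 1 and 3 agree on BFH; apply BFH→G and equate their G entries. Rows 1 and 3 agree on BH; apply BH→E and equate their E entries. Rows 1 and 3 agree on G; apply G→CH and equate their CH entries. Row 1 is now all distinguished symbols — the join is lossless.
Dependency preservation: every FD's attributes lie within a single fragment, so each can be enforced locally — preserved.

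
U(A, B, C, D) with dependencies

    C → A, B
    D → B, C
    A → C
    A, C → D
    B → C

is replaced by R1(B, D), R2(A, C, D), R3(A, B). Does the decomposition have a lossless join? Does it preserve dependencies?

Lossless test (chase): Rows 1 and 2 agree on D; apply D→B, C and equate their B, C entries. Rows 2 and 3 agree on A; apply A→C and equate their C entries. Rows 2 and 3 agree on A, C; apply A, C→D and equate their D entries. Rows 1 and 2 agree on C; apply C→A, B and equate their A, B entries. Row 1 is now all distinguished symbols — the join is lossless.
Dependency preservation: C → A, B; D → B, C; B → C are not contained in any single fragment, but the restricted closure of each left-hand side across the fragments still reaches the right-hand side; the remaining FDs each lie inside some fragment. All dependencies are preserved.

lossless and dependency-preserving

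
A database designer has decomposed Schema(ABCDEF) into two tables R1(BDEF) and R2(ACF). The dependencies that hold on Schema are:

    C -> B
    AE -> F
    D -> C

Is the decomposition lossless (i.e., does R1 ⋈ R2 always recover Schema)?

No

Common attributes: R1 ∩ R2 = {F}.
No dependency enlarges {F}, so (F)⁺ = {F}.
The closure contains neither all of R1 = {BDEF} nor all of R2 = {ACF}, so the common attributes are not a superkey of either fragment. The join is lossy.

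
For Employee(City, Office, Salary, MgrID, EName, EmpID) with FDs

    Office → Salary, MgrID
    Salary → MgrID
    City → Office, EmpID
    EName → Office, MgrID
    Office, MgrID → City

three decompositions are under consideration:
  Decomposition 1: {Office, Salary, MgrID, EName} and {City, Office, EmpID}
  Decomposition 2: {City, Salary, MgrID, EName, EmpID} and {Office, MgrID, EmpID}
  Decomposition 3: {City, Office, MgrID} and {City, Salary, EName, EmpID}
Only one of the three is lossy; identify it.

Decomposition 2

Decomposition 1: common = {Office}, closure = {City, Office, Salary, MgrID, EmpID} → lossless.
Decomposition 2: common = {MgrID, EmpID}, closure = {MgrID, EmpID} → lossy.
Decomposition 3: common = {City}, closure = {City, Office, Salary, MgrID, EmpID} → lossless.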